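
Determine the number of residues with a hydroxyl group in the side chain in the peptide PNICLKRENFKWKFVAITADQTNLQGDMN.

Serine (S), threonine (T), and tyrosine (Y) each carry a hydroxyl group on the side chain.
Matching residues: T18, T22.

2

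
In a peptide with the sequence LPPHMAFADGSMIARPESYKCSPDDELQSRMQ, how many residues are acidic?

5

Aspartate (D) and glutamate (E) have carboxylic-acid side chains and are the acidic amino acids.
Matching residues: D9, E17, D24, D25, E26.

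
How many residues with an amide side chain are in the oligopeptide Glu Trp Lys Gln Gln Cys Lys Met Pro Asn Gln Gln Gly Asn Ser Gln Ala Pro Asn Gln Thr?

9

Asparagine (N) and glutamine (Q) have uncharged amide side chains.
Matching residues: Gln4, Gln5, Asn10, Gln11, Gln12, Asn14, Gln16, Asn19, Gln20.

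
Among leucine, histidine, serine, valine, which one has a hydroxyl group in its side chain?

serine

Serine (S), threonine (T), and tyrosine (Y) each carry a hydroxyl group on the side chain.
Of the listed options, only serine belongs to this group.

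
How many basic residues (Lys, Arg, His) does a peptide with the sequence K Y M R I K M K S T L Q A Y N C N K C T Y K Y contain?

Matching residues: K1, R4, K6, K8, K18, K22.

6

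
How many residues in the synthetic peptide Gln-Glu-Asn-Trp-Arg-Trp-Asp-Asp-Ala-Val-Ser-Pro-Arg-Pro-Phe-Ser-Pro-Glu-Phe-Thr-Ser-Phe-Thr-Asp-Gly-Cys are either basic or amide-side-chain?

Basic: H, K, R. Amide-side-chain: N, Q.
Basic residues here: Arg5, Arg13 (2).
Amide-side-chain residues here: Gln1, Asn3 (2).
The two groups share no amino acid, so total = 2 + 2 = 4.

4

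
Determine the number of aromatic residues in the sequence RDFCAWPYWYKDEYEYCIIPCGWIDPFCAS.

9

F, W, and Y each carry an aromatic ring on the side chain.
Matching residues: F3, W6, Y8, W9, Y10, Y14, Y16, W23, F27.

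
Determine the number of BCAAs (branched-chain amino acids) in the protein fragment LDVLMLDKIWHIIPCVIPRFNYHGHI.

10

The BCAAs are Val, Leu, and Ile — aliphatic side chains with a branch point.
Matching residues: L1, V3, L4, L6, I9, I12, I13, V16, I17, I26.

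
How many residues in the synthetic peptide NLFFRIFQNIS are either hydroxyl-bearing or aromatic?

Hydroxyl-bearing: S, T, Y. Aromatic: F, W, Y.
Hydroxyl-bearing residues here: S11 (1).
Aromatic residues here: F3, F4, F7 (3).
(Y belongs to both groups, but none appear in this sequence.) Total = 1 + 3 = 4.

4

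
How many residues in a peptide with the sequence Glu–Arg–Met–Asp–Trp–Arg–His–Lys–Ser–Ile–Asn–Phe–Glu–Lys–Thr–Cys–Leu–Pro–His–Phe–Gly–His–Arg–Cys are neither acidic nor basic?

13

Acidic: D, E. Basic: K, R, H. All other residues are neither.
Matching residues: Met3, Trp5, Ser9, Ile10, Asn11, Phe12, Thr15, Cys16, Leu17, Pro18, Phe20, Gly21, Cys24.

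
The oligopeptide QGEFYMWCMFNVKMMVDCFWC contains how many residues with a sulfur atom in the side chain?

Only Cys (C) and Met (M) have a sulfur atom in the side chain.
Matching residues: M6, C8, M9, M14, M15, C18, C21.

7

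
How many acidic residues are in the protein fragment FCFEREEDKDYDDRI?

7

Only D (aspartate) and E (glutamate) carry a side-chain carboxylic acid.
Matching residues: E4, E6, E7, D8, D10, D12, D13.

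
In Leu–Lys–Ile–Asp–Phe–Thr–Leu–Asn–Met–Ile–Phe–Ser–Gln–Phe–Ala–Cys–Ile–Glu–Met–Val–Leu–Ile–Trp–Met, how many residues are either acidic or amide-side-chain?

Acidic: D, E. Amide-side-chain: N, Q.
Acidic residues here: Asp4, Glu18 (2).
Amide-side-chain residues here: Asn8, Gln13 (2).
The two groups share no amino acid, so total = 2 + 2 = 4.

4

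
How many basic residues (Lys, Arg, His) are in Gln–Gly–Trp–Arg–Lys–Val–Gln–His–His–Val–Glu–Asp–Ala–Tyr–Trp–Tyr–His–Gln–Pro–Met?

5

Matching residues: Arg4, Lys5, His8, His9, His17.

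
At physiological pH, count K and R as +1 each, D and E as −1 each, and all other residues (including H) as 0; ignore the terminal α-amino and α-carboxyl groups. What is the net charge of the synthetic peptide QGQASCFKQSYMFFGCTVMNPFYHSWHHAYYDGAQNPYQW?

Positive (K, R): K8 → +1.
Negative (D, E): D32 → −1.
Net charge = (+1) + (−1) = 0.

0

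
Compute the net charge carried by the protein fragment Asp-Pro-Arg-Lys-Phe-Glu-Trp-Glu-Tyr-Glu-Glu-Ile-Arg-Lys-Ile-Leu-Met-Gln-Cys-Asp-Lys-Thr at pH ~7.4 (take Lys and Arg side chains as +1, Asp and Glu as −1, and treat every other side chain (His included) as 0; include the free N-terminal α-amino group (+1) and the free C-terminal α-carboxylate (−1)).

-1

Positive (K, R): Arg3, Lys4, Arg13, Lys14, Lys21 → +5.
Negative (D, E): Asp1, Glu6, Glu8, Glu10, Glu11, Asp20 → −6.
The N-terminus (+1) and C-terminus (−1) cancel.
Net charge = (+5) + (−6) = −1.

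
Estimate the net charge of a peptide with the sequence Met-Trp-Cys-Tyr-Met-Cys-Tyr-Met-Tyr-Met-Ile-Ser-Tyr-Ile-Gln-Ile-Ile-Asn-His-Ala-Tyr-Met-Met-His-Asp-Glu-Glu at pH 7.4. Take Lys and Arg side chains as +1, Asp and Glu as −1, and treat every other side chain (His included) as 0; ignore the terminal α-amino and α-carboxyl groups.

Positive (K, R): none → +0.
Negative (D, E): Asp25, Glu26, Glu27 → −3.
Net charge = (+0) + (−3) = −3.

-3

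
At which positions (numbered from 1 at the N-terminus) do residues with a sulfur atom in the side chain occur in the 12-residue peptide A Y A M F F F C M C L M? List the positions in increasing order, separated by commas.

4, 8, 9, 10, 12

Cysteine (C, thiol) and methionine (M, thioether) are the two sulfur-containing amino acids.
Matching residues: M4, C8, M9, C10, M12.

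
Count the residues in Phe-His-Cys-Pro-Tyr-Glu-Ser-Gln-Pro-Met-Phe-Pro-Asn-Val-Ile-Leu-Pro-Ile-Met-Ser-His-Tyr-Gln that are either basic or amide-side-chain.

5

Basic: H, K, R. Amide-side-chain: N, Q.
Basic residues here: His2, His21 (2).
Amide-side-chain residues here: Gln8, Asn13, Gln23 (3).
The two groups share no amino acid, so total = 2 + 3 = 5.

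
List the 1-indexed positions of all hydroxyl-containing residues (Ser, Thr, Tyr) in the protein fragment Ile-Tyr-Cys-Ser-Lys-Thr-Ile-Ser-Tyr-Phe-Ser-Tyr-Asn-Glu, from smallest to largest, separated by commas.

Matching residues: Tyr2, Ser4, Thr6, Ser8, Tyr9, Ser11, Tyr12.

2, 4, 6, 8, 9, 11, 12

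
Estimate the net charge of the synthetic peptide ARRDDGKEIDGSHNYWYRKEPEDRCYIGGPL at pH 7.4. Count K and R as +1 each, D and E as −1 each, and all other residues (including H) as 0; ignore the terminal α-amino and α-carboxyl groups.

Positive (K, R): R2, R3, K7, R18, K19, R24 → +6.
Negative (D, E): D4, D5, E8, D10, E20, E22, D23 → −7.
Net charge = (+6) + (−7) = −1.

-1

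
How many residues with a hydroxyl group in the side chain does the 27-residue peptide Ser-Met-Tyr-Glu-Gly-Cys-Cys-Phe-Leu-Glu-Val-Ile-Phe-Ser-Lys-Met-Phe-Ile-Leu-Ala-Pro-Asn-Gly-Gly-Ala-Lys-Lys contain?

The –OH-bearing residues are Ser, Thr (aliphatic alcohols), and Tyr (phenol).
Matching residues: Ser1, Tyr3, Ser14.

3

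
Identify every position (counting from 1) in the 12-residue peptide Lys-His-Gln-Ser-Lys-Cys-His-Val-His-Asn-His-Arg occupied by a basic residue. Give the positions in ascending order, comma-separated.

1, 2, 5, 7, 9, 11, 12

Matching residues: Lys1, His2, Lys5, His7, His9, His11, Arg12.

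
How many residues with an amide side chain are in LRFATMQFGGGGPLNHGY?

2

The amide-side-chain residues are Asn (N) and Gln (Q).
Matching residues: Q7, N15.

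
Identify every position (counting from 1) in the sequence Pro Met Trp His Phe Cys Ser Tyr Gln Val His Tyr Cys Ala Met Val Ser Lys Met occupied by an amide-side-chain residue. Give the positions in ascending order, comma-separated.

9

Matching residues: Gln9.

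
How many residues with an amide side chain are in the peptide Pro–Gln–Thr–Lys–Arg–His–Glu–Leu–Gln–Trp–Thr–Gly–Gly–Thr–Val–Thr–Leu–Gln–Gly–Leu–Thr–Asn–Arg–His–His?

4

Only N (asparagine) and Q (glutamine) carry a side-chain carboxamide.
Matching residues: Gln2, Gln9, Gln18, Asn22.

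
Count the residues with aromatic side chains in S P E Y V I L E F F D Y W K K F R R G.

6

Phenylalanine (F), tryptophan (W), and tyrosine (Y) have aromatic ring side chains.
Matching residues: Y4, F9, F10, Y12, W13, F16.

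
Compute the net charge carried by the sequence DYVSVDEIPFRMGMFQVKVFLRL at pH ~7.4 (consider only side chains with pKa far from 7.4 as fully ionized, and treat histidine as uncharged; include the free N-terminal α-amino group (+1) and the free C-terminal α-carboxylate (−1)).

The side chains ionized at physiological pH are Lys/Arg (+1) and Asp/Glu (−1); with His treated as neutral, nothing else contributes.
Positive (K, R): R11, K18, R22 → +3.
Negative (D, E): D1, D6, E7 → −3.
The N-terminus (+1) and C-terminus (−1) cancel.
Net charge = (+3) + (−3) = 0.

0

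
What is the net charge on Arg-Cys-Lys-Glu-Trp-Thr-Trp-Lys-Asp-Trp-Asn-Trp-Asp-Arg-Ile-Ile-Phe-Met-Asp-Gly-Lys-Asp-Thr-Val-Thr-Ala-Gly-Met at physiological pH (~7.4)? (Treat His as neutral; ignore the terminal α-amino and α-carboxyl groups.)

0

The side chains ionized at physiological pH are Lys/Arg (+1) and Asp/Glu (−1); with His treated as neutral, nothing else contributes.
Positive (K, R): Arg1, Lys3, Lys8, Arg14, Lys21 → +5.
Negative (D, E): Glu4, Asp9, Asp13, Asp19, Asp22 → −5.
Net charge = (+5) + (−5) = 0.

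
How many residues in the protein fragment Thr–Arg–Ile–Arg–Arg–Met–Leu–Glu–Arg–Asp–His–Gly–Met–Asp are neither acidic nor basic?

6

Acidic: D, E. Basic: K, R, H. All other residues are neither.
Matching residues: Thr1, Ile3, Met6, Leu7, Gly12, Met13.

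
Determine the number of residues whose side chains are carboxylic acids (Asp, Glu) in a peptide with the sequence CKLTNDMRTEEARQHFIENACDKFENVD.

Matching residues: D6, E10, E11, E18, D22, E25, D28.

7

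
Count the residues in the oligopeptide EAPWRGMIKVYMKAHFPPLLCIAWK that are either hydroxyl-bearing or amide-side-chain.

Hydroxyl-bearing: S, T, Y. Amide-side-chain: N, Q.
Hydroxyl-bearing residues here: Y11 (1).
Amide-side-chain residues here: none (0).
The two groups share no amino acid, so total = 1 + 0 = 1.

1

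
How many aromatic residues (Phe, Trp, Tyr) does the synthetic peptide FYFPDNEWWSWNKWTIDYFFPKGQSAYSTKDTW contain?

Matching residues: F1, Y2, F3, W8, W9, W11, W14, Y18, F19, F20, Y27, W33.

12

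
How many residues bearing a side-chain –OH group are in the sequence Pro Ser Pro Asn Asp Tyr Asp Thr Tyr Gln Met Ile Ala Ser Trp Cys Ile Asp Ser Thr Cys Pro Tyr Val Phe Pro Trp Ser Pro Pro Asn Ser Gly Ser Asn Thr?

12

The –OH-bearing residues are Ser, Thr (aliphatic alcohols), and Tyr (phenol).
Matching residues: Ser2, Tyr6, Thr8, Tyr9, Ser14, Ser19, Thr20, Tyr23, Ser28, Ser32, Ser34, Thr36.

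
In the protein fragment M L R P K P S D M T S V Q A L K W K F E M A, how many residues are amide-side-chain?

1

Asparagine (N) and glutamine (Q) have uncharged amide side chains.
Matching residues: Q13.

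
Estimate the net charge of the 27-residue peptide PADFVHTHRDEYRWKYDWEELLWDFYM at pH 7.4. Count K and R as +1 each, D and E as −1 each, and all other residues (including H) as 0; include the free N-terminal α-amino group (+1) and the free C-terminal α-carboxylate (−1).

-4

Positive (K, R): R9, R13, K15 → +3.
Negative (D, E): D3, D10, E11, D17, E19, E20, D24 → −7.
The N-terminus (+1) and C-terminus (−1) cancel.
Net charge = (+3) + (−7) = −4.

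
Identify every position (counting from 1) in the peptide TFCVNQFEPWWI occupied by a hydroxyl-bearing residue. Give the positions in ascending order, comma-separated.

Serine (S), threonine (T), and tyrosine (Y) each carry a hydroxyl group on the side chain.
Matching residues: T1.

1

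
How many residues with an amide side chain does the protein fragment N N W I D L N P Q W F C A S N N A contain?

6

The amide-side-chain residues are Asn (N) and Gln (Q).
Matching residues: N1, N2, N7, Q9, N15, N16.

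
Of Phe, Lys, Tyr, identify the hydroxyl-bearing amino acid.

The –OH-bearing residues are Ser, Thr (aliphatic alcohols), and Tyr (phenol).
Of the listed options, only Tyr belongs to this group.

Tyr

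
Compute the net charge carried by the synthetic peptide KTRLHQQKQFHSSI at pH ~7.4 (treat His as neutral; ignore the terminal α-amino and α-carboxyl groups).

At pH ~7.4 the Lys and Arg side chains are protonated (+1), the Asp and Glu side chains are deprotonated (−1), and with His taken as neutral all other side chains carry no charge.
Positive (K, R): K1, R3, K8 → +3.
Negative (D, E): none → −0.
Net charge = (+3) + (−0) = +3.

+3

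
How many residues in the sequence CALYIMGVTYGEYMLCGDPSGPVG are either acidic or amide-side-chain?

2

Acidic: D, E. Amide-side-chain: N, Q.
Acidic residues here: E12, D18 (2).
Amide-side-chain residues here: none (0).
The two groups share no amino acid, so total = 2 + 0 = 2.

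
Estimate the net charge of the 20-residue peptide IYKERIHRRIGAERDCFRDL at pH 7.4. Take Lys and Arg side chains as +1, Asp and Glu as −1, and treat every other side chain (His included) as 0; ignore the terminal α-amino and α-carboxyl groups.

+2

Positive (K, R): K3, R5, R8, R9, R14, R18 → +6.
Negative (D, E): E4, E13, D15, D19 → −4.
Net charge = (+6) + (−4) = +2.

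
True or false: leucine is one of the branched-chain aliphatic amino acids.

True

The BCAAs are Val, Leu, and Ile — aliphatic side chains with a branch point.
Leucine is in this group.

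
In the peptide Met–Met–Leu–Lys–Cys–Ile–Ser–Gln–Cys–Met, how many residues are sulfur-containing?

Cysteine (C, thiol) and methionine (M, thioether) are the two sulfur-containing amino acids.
Matching residues: Met1, Met2, Cys5, Cys9, Met10.

5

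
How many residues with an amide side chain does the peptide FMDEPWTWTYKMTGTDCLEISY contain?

0

Only N (asparagine) and Q (glutamine) carry a side-chain carboxamide.
None of the 22 residues belong to this group.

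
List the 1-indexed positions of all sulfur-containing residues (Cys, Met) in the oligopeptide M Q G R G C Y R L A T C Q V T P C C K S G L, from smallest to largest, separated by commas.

Matching residues: M1, C6, C12, C17, C18.

1, 6, 12, 17, 18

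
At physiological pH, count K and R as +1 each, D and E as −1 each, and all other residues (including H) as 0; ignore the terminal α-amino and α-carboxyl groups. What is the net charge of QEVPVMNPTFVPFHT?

Positive (K, R): none → +0.
Negative (D, E): E2 → −1.
Net charge = (+0) + (−1) = −1.

-1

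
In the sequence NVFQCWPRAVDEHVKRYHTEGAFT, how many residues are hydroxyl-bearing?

S, T, and Y are the three residues with a side-chain hydroxyl.
Matching residues: Y17, T19, T24.

3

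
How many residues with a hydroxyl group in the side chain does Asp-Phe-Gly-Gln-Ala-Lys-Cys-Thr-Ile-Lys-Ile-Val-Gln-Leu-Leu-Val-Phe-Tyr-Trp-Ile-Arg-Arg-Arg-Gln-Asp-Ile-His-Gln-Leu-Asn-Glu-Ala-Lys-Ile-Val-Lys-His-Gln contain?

The –OH-bearing residues are Ser, Thr (aliphatic alcohols), and Tyr (phenol).
Matching residues: Thr8, Tyr18.

2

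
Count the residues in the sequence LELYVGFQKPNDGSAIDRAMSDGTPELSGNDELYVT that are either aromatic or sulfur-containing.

4

Aromatic: F, W, Y. Sulfur-containing: C, M.
Aromatic residues here: Y4, F7, Y34 (3).
Sulfur-containing residues here: M20 (1).
The two groups share no amino acid, so total = 3 + 1 = 4.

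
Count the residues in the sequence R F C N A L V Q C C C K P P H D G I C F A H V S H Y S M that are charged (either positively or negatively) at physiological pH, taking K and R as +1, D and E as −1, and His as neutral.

Charged side chains at pH ~7.4: K, R (positive); D, E (negative).
Matching residues: R1, K12, D16.

3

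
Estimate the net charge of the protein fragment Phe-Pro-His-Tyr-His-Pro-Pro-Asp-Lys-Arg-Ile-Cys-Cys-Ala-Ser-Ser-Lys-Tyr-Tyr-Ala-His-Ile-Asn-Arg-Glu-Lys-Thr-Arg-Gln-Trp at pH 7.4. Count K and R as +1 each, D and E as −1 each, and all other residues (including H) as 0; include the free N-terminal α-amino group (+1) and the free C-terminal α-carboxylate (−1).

Positive (K, R): Lys9, Arg10, Lys17, Arg24, Lys26, Arg28 → +6.
Negative (D, E): Asp8, Glu25 → −2.
The N-terminus (+1) and C-terminus (−1) cancel.
Net charge = (+6) + (−2) = +4.

+4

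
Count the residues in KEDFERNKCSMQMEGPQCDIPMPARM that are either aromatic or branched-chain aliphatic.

Aromatic: F, W, Y. Branched-chain aliphatic: I, L, V.
Aromatic residues here: F4 (1).
Branched-chain aliphatic residues here: I20 (1).
The two groups share no amino acid, so total = 1 + 1 = 2.

2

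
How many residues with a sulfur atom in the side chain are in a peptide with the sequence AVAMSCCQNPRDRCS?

4

The sulfur-bearing residues are cysteine (–SH) and methionine (–S–CH₃).
Matching residues: M4, C6, C7, C14.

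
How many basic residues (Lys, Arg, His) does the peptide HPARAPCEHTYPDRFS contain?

4

Matching residues: H1, R4, H9, R14.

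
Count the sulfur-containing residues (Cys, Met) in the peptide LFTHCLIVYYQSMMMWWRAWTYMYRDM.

6

Matching residues: C5, M13, M14, M15, M23, M27.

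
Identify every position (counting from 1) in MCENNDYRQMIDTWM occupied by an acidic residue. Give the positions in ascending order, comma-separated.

The acidic residues are Asp (D) and Glu (E), whose side chains end in a carboxylate group.
Matching residues: E3, D6, D12.

3, 6, 12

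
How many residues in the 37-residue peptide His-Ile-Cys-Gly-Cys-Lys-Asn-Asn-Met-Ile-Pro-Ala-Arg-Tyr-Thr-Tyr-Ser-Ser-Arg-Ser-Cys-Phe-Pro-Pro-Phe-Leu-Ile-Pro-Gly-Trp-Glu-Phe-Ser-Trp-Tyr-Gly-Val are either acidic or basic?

5

Acidic: D, E. Basic: H, K, R.
Acidic residues here: Glu31 (1).
Basic residues here: His1, Lys6, Arg13, Arg19 (4).
The two groups share no amino acid, so total = 1 + 4 = 5.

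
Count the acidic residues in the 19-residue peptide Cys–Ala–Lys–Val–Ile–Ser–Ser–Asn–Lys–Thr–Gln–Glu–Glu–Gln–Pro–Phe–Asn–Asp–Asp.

Aspartate (D) and glutamate (E) have carboxylic-acid side chains and are the acidic amino acids.
Matching residues: Glu12, Glu13, Asp18, Asp19.

4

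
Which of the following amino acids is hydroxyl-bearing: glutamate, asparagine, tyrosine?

tyrosine

Serine (S), threonine (T), and tyrosine (Y) each carry a hydroxyl group on the side chain.
Of the listed options, only tyrosine belongs to this group.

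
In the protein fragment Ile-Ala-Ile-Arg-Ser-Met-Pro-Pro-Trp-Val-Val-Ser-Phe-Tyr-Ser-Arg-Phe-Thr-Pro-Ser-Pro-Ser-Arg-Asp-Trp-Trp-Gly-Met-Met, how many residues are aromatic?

F, W, and Y each carry an aromatic ring on the side chain.
Matching residues: Trp9, Phe13, Tyr14, Phe17, Trp25, Trp26.

6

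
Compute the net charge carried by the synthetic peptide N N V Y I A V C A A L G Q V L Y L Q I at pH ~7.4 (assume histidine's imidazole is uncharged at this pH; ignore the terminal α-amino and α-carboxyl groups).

0

Near pH 7.4, K and R contribute +1 each, D and E contribute −1 each, and every other side chain (His included, as stated) is uncharged.
Positive (K, R): none → +0.
Negative (D, E): none → −0.
Net charge = (+0) + (−0) = 0.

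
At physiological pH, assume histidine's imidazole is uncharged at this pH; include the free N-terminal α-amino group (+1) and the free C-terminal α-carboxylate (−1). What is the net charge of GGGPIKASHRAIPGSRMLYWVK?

+4

The side chains ionized at physiological pH are Lys/Arg (+1) and Asp/Glu (−1); with His treated as neutral, nothing else contributes.
Positive (K, R): K6, R10, R16, K22 → +4.
Negative (D, E): none → −0.
The N-terminus (+1) and C-terminus (−1) cancel.
Net charge = (+4) + (−0) = +4.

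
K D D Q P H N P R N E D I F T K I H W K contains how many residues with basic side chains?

K, R, and H are the three residues with basic side chains (ε-amine, guanidinium, and imidazole respectively).
Matching residues: K1, H6, R9, K16, H18, K20.

6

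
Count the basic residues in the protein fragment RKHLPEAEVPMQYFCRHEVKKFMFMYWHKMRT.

10

K, R, and H are the three residues with basic side chains (ε-amine, guanidinium, and imidazole respectively).
Matching residues: R1, K2, H3, R16, H17, K20, K21, H28, K29, R31.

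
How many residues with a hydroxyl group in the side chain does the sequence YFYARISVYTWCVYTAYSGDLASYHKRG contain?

11

Serine (S), threonine (T), and tyrosine (Y) each carry a hydroxyl group on the side chain.
Matching residues: Y1, Y3, S7, Y9, T10, Y14, T15, Y17, S18, S23, Y24.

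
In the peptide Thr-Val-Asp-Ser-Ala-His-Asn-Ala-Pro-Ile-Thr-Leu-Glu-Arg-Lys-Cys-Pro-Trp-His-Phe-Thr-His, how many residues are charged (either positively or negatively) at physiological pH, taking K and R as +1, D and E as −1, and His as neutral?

Charged side chains at pH ~7.4: K, R (positive); D, E (negative).
Matching residues: Asp3, Glu13, Arg14, Lys15.

4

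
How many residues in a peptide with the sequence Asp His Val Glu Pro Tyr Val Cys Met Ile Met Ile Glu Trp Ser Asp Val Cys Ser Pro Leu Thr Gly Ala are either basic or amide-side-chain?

1

Basic: H, K, R. Amide-side-chain: N, Q.
Basic residues here: His2 (1).
Amide-side-chain residues here: none (0).
The two groups share no amino acid, so total = 1 + 0 = 1.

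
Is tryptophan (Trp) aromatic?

Yes

F, W, and Y each carry an aromatic ring on the side chain.
Tryptophan is in this group.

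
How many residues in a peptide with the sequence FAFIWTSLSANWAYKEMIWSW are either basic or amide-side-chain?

Basic: H, K, R. Amide-side-chain: N, Q.
Basic residues here: K15 (1).
Amide-side-chain residues here: N11 (1).
The two groups share no amino acid, so total = 1 + 1 = 2.

2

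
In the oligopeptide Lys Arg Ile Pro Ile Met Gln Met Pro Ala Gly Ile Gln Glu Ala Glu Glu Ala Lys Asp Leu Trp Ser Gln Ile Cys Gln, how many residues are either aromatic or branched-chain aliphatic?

6

Aromatic: F, W, Y. Branched-chain aliphatic: I, L, V.
Aromatic residues here: Trp22 (1).
Branched-chain aliphatic residues here: Ile3, Ile5, Ile12, Leu21, Ile25 (5).
The two groups share no amino acid, so total = 1 + 5 = 6.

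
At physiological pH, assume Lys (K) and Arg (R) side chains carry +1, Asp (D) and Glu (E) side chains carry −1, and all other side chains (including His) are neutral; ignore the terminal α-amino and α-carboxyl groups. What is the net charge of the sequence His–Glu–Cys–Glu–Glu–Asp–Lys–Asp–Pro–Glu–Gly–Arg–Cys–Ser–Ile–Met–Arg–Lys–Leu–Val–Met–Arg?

-1

Positive (K, R): Lys7, Arg12, Arg17, Lys18, Arg22 → +5.
Negative (D, E): Glu2, Glu4, Glu5, Asp6, Asp8, Glu10 → −6.
Net charge = (+5) + (−6) = −1.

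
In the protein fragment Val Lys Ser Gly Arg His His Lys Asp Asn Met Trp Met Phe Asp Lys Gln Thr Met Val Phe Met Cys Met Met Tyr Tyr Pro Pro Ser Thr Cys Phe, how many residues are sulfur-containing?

Only Cys (C) and Met (M) have a sulfur atom in the side chain.
Matching residues: Met11, Met13, Met19, Met22, Cys23, Met24, Met25, Cys32.

8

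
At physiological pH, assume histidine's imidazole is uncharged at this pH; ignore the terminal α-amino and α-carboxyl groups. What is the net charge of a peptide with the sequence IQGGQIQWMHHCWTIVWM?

0

At pH ~7.4 the Lys and Arg side chains are protonated (+1), the Asp and Glu side chains are deprotonated (−1), and with His taken as neutral all other side chains carry no charge.
Positive (K, R): none → +0.
Negative (D, E): none → −0.
Net charge = (+0) + (−0) = 0.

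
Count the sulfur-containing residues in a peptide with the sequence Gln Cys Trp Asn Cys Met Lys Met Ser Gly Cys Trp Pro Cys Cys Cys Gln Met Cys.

10

Cysteine (C, thiol) and methionine (M, thioether) are the two sulfur-containing amino acids.
Matching residues: Cys2, Cys5, Met6, Met8, Cys11, Cys14, Cys15, Cys16, Met18, Cys19.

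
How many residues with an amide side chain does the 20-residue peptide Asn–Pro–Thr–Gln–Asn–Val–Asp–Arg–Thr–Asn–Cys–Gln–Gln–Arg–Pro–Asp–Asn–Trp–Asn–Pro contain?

8

The amide-side-chain residues are Asn (N) and Gln (Q).
Matching residues: Asn1, Gln4, Asn5, Asn10, Gln12, Gln13, Asn17, Asn19.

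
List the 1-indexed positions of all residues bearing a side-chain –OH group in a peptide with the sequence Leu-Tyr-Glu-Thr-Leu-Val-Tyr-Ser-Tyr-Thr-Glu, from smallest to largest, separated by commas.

2, 4, 7, 8, 9, 10

Serine (S), threonine (T), and tyrosine (Y) each carry a hydroxyl group on the side chain.
Matching residues: Tyr2, Thr4, Tyr7, Ser8, Tyr9, Thr10.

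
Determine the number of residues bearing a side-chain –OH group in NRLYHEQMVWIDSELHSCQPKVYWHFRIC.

4

The –OH-bearing residues are Ser, Thr (aliphatic alcohols), and Tyr (phenol).
Matching residues: Y4, S13, S17, Y23.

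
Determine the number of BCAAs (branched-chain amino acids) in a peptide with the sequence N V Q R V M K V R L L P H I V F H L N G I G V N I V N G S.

V, L, and I make up the branched-chain aliphatic group.
Matching residues: V2, V5, V8, L10, L11, I14, V15, L18, I21, V23, I25, V26.

12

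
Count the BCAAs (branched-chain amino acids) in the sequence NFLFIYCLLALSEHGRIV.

Valine (V), leucine (L), and isoleucine (I) are the branched-chain amino acids.
Matching residues: L3, I5, L8, L9, L11, I17, V18.

7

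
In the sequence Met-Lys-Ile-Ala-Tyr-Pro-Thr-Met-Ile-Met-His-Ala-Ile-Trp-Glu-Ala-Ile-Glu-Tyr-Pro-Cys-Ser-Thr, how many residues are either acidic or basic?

4

Acidic: D, E. Basic: H, K, R.
Acidic residues here: Glu15, Glu18 (2).
Basic residues here: Lys2, His11 (2).
The two groups share no amino acid, so total = 2 + 2 = 4.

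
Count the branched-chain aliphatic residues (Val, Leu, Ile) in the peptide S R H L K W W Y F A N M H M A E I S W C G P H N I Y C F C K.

3

Matching residues: L4, I17, I25.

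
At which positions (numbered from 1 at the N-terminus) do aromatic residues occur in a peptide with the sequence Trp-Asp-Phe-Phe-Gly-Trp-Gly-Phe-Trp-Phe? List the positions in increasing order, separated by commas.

Phenylalanine (F), tryptophan (W), and tyrosine (Y) have aromatic ring side chains.
Matching residues: Trp1, Phe3, Phe4, Trp6, Phe8, Trp9, Phe10.

1, 3, 4, 6, 8, 9, 10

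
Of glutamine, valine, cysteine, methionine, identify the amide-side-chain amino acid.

glutamine

Asparagine (N) and glutamine (Q) have uncharged amide side chains.
Of the listed options, only glutamine belongs to this group.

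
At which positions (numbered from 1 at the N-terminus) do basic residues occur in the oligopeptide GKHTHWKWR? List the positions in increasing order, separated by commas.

The basic amino acids are Lys (K), Arg (R), and His (H).
Matching residues: K2, H3, H5, K7, R9.

2, 3, 5, 7, 9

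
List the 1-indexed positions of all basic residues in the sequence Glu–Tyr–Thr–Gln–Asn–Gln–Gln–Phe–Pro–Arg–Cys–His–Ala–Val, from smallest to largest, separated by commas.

10, 12

K, R, and H are the three residues with basic side chains (ε-amine, guanidinium, and imidazole respectively).
Matching residues: Arg10, His12.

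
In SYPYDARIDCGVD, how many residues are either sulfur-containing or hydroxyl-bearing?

4

Sulfur-containing: C, M. Hydroxyl-bearing: S, T, Y.
Sulfur-containing residues here: C10 (1).
Hydroxyl-bearing residues here: S1, Y2, Y4 (3).
The two groups share no amino acid, so total = 1 + 3 = 4.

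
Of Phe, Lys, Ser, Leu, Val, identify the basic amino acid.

The basic amino acids are Lys (K), Arg (R), and His (H).
Of the listed options, only Lys belongs to this group.

Lys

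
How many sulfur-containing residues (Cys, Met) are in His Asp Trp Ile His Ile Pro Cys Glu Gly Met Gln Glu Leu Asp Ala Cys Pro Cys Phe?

4

Matching residues: Cys8, Met11, Cys17, Cys19.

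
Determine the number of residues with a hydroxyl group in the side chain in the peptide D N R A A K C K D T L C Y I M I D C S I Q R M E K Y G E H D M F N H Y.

S, T, and Y are the three residues with a side-chain hydroxyl.
Matching residues: T10, Y13, S19, Y26, Y35.

5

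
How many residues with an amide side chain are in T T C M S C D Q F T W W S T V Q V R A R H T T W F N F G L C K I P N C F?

Asparagine (N) and glutamine (Q) have uncharged amide side chains.
Matching residues: Q8, Q16, N26, N34.

4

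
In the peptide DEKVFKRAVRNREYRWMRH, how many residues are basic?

8

Lysine (K), arginine (R), and histidine (H) have basic, nitrogen-containing side chains.
Matching residues: K3, K6, R7, R10, R12, R15, R18, H19.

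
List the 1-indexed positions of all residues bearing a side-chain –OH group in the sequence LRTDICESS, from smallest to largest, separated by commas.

3, 8, 9

S, T, and Y are the three residues with a side-chain hydroxyl.
Matching residues: T3, S8, S9.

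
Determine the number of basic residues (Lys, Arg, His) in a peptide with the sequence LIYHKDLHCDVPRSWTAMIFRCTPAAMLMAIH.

6

Matching residues: H4, K5, H8, R13, R21, H32.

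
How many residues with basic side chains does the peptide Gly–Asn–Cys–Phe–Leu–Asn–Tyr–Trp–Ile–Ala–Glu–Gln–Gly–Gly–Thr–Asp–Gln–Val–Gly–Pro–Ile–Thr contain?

0

K, R, and H are the three residues with basic side chains (ε-amine, guanidinium, and imidazole respectively).
None of the 22 residues belong to this group.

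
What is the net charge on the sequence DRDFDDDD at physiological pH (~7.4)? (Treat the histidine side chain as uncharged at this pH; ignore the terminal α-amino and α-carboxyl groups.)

At pH ~7.4 the Lys and Arg side chains are protonated (+1), the Asp and Glu side chains are deprotonated (−1), and with His taken as neutral all other side chains carry no charge.
Positive (K, R): R2 → +1.
Negative (D, E): D1, D3, D5, D6, D7, D8 → −6.
Net charge = (+1) + (−6) = −5.

-5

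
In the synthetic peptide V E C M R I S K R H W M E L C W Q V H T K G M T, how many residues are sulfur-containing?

5

The sulfur-bearing residues are cysteine (–SH) and methionine (–S–CH₃).
Matching residues: C3, M4, M12, C15, M23.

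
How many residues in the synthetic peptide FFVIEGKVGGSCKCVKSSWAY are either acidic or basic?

4

Acidic: D, E. Basic: H, K, R.
Acidic residues here: E5 (1).
Basic residues here: K7, K13, K16 (3).
The two groups share no amino acid, so total = 1 + 3 = 4.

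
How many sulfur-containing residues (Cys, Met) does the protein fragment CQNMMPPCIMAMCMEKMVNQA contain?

Matching residues: C1, M4, M5, C8, M10, M12, C13, M14, M17.

9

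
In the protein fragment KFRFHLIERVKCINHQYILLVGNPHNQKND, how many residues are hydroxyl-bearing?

1

S, T, and Y are the three residues with a side-chain hydroxyl.
Matching residues: Y17.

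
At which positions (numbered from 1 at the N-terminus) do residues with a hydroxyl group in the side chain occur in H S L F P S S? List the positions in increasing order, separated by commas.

S, T, and Y are the three residues with a side-chain hydroxyl.
Matching residues: S2, S6, S7.

2, 6, 7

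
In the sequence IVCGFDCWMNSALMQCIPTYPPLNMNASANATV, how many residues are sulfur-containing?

6

Cysteine (C, thiol) and methionine (M, thioether) are the two sulfur-containing amino acids.
Matching residues: C3, C7, M9, M14, C16, M25.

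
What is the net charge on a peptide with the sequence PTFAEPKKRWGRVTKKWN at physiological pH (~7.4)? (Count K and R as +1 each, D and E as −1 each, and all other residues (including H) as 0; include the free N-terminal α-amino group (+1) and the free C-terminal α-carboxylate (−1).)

+5

Positive (K, R): K7, K8, R9, R12, K15, K16 → +6.
Negative (D, E): E5 → −1.
The N-terminus (+1) and C-terminus (−1) cancel.
Net charge = (+6) + (−1) = +5.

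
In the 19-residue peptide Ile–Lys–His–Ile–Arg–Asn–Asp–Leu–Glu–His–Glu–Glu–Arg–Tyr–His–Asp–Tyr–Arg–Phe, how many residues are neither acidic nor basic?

Acidic: D, E. Basic: K, R, H. All other residues are neither.
Matching residues: Ile1, Ile4, Asn6, Leu8, Tyr14, Tyr17, Phe19.

7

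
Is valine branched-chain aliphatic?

Yes

The BCAAs are Val, Leu, and Ile — aliphatic side chains with a branch point.
Valine is in this group.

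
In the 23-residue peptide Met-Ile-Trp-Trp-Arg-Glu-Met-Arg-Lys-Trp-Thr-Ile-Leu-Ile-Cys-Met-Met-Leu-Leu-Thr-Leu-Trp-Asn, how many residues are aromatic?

4

Phenylalanine (F), tryptophan (W), and tyrosine (Y) have aromatic ring side chains.
Matching residues: Trp3, Trp4, Trp10, Trp22.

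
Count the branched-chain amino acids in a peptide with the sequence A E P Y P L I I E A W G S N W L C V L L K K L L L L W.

11

Valine (V), leucine (L), and isoleucine (I) are the branched-chain amino acids.
Matching residues: L6, I7, I8, L16, V18, L19, L20, L23, L24, L25, L26.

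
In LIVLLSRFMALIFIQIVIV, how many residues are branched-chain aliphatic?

12

Valine (V), leucine (L), and isoleucine (I) are the branched-chain amino acids.
Matching residues: L1, I2, V3, L4, L5, L11, I12, I14, I16, V17, I18, V19.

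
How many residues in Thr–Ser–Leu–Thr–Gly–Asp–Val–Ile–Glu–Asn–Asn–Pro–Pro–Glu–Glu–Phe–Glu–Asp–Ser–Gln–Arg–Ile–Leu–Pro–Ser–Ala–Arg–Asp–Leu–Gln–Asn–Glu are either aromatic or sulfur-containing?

1

Aromatic: F, W, Y. Sulfur-containing: C, M.
Aromatic residues here: Phe16 (1).
Sulfur-containing residues here: none (0).
The two groups share no amino acid, so total = 1 + 0 = 1.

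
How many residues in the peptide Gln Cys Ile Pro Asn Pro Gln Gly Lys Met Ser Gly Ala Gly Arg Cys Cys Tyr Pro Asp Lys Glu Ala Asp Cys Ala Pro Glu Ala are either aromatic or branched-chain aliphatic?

Aromatic: F, W, Y. Branched-chain aliphatic: I, L, V.
Aromatic residues here: Tyr18 (1).
Branched-chain aliphatic residues here: Ile3 (1).
The two groups share no amino acid, so total = 1 + 1 = 2.

2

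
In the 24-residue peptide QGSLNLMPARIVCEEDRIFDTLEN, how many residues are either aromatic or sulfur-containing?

Aromatic: F, W, Y. Sulfur-containing: C, M.
Aromatic residues here: F19 (1).
Sulfur-containing residues here: M7, C13 (2).
The two groups share no amino acid, so total = 1 + 2 = 3.

3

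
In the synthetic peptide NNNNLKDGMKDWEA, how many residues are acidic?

Aspartate (D) and glutamate (E) have carboxylic-acid side chains and are the acidic amino acids.
Matching residues: D7, D11, E13.

3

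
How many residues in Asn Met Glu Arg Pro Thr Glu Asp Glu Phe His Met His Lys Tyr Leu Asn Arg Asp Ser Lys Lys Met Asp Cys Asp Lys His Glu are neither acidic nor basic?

Acidic: D, E. Basic: K, R, H. All other residues are neither.
Matching residues: Asn1, Met2, Pro5, Thr6, Phe10, Met12, Tyr15, Leu16, Asn17, Ser20, Met23, Cys25.

12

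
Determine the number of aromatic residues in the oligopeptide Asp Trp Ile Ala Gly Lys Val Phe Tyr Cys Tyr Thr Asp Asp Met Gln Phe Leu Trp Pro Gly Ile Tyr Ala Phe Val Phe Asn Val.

F, W, and Y each carry an aromatic ring on the side chain.
Matching residues: Trp2, Phe8, Tyr9, Tyr11, Phe17, Trp19, Tyr23, Phe25, Phe27.

9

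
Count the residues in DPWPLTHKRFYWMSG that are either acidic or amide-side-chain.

1

Acidic: D, E. Amide-side-chain: N, Q.
Acidic residues here: D1 (1).
Amide-side-chain residues here: none (0).
The two groups share no amino acid, so total = 1 + 0 = 1.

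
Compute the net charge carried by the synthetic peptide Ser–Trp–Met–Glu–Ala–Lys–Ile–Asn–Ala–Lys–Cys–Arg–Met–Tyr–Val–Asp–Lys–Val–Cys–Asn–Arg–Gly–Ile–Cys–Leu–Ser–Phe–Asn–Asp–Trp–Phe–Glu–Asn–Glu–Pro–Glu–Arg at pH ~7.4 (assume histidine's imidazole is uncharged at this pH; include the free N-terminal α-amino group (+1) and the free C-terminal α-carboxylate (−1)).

0

Near pH 7.4, K and R contribute +1 each, D and E contribute −1 each, and every other side chain (His included, as stated) is uncharged.
Positive (K, R): Lys6, Lys10, Arg12, Lys17, Arg21, Arg37 → +6.
Negative (D, E): Glu4, Asp16, Asp29, Glu32, Glu34, Glu36 → −6.
The N-terminus (+1) and C-terminus (−1) cancel.
Net charge = (+6) + (−6) = 0.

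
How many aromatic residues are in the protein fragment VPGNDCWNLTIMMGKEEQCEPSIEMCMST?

Phenylalanine (F), tryptophan (W), and tyrosine (Y) have aromatic ring side chains.
Matching residues: W7.

1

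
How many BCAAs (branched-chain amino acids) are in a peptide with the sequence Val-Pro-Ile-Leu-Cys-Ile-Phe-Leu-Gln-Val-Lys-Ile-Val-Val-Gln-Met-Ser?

9

Valine (V), leucine (L), and isoleucine (I) are the branched-chain amino acids.
Matching residues: Val1, Ile3, Leu4, Ile6, Leu8, Val10, Ile12, Val13, Val14.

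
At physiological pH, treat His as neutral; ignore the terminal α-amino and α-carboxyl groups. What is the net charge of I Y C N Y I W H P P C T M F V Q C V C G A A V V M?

At pH ~7.4 the Lys and Arg side chains are protonated (+1), the Asp and Glu side chains are deprotonated (−1), and with His taken as neutral all other side chains carry no charge.
Positive (K, R): none → +0.
Negative (D, E): none → −0.
Net charge = (+0) + (−0) = 0.

0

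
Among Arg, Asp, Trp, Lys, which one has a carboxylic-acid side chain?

Asp

Only D (aspartate) and E (glutamate) carry a side-chain carboxylic acid.
Of the listed options, only Asp belongs to this group.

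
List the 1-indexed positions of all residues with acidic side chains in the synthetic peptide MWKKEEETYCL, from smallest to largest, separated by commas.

Aspartate (D) and glutamate (E) have carboxylic-acid side chains and are the acidic amino acids.
Matching residues: E5, E6, E7.

5, 6, 7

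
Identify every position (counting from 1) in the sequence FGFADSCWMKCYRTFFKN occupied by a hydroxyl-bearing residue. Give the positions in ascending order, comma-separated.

6, 12, 14

Serine (S), threonine (T), and tyrosine (Y) each carry a hydroxyl group on the side chain.
Matching residues: S6, Y12, T14.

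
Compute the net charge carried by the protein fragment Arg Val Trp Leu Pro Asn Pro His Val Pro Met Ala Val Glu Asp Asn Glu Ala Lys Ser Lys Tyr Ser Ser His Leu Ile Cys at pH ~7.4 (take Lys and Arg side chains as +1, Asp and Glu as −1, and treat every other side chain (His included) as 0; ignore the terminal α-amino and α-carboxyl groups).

Positive (K, R): Arg1, Lys19, Lys21 → +3.
Negative (D, E): Glu14, Asp15, Glu17 → −3.
Net charge = (+3) + (−3) = 0.

0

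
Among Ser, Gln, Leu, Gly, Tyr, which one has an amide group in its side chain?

The amide-side-chain residues are Asn (N) and Gln (Q).
Of the listed options, only Gln belongs to this group.

Gln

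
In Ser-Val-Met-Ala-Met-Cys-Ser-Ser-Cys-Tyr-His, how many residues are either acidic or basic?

Acidic: D, E. Basic: H, K, R.
Acidic residues here: none (0).
Basic residues here: His11 (1).
The two groups share no amino acid, so total = 0 + 1 = 1.

1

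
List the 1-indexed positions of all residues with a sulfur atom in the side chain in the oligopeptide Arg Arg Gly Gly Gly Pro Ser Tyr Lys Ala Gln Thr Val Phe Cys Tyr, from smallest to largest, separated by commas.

15

The sulfur-bearing residues are cysteine (–SH) and methionine (–S–CH₃).
Matching residues: Cys15.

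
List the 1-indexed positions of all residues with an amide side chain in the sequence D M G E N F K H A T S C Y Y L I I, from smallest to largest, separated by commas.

5

The amide-side-chain residues are Asn (N) and Gln (Q).
Matching residues: N5.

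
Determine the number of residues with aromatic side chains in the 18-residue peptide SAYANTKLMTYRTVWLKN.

3

The aromatic amino acids are Phe (F, benzyl), Trp (W, indole), and Tyr (Y, phenol).
Matching residues: Y3, Y11, W15.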